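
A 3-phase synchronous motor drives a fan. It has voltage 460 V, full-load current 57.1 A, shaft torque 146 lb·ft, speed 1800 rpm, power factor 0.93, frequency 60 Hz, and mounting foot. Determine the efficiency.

τ = 146 lb·ft × 1.356 = 198 N·m
ω = 2π × 1800/60 = 188.5 rad/s; P_out = τω = 198 × 188.5 = 37323 W
P_in = √3·V_L·I_L·cosφ = 1.732 × 460 × 57.1 × 0.93 = 42308 W
η = P_out / P_in = 37323 / 42308 = 0.882 = 88.2%

88.2 %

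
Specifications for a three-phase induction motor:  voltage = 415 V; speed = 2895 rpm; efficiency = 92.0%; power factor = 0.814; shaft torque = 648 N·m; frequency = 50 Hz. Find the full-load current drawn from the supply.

365 A

ω = 2π×2895/60 = 303.2 rad/s; P_out = τω = 648 × 303.2 = 196474 W
P_in = P_out / η = 196474 / 0.920 = 213559 W
I_L = P_in / (√3·V_L·cosφ) = 213559 / (1.732 × 415 × 0.814) = 365 A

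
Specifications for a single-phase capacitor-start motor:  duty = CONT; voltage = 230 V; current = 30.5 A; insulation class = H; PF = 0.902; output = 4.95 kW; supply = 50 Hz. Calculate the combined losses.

1.38 kW

P_in = V·I·cosφ = 230×30.5×0.902 = 6328 W
P_out = 4950 W
Losses = P_in − P_out = 6328 − 4950 = 1378 W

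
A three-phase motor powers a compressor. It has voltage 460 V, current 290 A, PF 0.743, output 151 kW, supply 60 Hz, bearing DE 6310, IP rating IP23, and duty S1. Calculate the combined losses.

20.7 kW

P_in = √3·V·I·cosφ = 1.732×460×290×0.743 = 171669 W
P_out = 151000 W
Losses = P_in − P_out = 171669 − 151000 = 20669 W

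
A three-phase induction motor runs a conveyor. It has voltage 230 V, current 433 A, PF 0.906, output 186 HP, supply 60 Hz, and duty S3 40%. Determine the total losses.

P_in = √3·V·I·cosφ = 1.732×230×433×0.906 = 156276 W
P_out = 186×746 = 138756 W
Losses = P_in − P_out = 156276 − 138756 = 17520 W

17.5 kW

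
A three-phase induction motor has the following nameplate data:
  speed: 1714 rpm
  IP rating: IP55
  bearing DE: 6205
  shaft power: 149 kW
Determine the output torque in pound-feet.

612 lb·ft

ω = 2π × 1714/60 = 179.5 rad/s
τ = P/ω = 149000/179.5 = 830.1 N·m
In lb·ft: 830.1/1.356 = 612 lb·ft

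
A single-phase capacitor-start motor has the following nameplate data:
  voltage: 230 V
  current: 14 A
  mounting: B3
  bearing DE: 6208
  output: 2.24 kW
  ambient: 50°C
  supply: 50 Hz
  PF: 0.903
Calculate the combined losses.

P_in = V·I·cosφ = 230×14×0.903 = 2908 W
P_out = 2240 W
Losses = P_in − P_out = 2908 − 2240 = 668 W

668 W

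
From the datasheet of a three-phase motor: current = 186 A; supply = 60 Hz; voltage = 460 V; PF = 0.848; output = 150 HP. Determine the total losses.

P_in = √3·V·I·cosφ = 1.732×460×186×0.848 = 125665 W
P_out = 150×746 = 111900 W
Losses = P_in − P_out = 125665 − 111900 = 13765 W

13800 W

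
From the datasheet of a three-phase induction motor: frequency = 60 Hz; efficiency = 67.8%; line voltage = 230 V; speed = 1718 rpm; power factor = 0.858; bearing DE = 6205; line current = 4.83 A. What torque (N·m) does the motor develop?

6.22 N·m

P_in = √3·V·I·cosφ = 1.732 × 230 × 4.83 × 0.858 = 1651 W
P_out = η·P_in = 0.678 × 1651 = 1119 W
n = 1718 rpm
ω = 2π×1718/60 = 179.9 rad/s
τ = P_out/ω = 1119/179.9 = 6.22 N·m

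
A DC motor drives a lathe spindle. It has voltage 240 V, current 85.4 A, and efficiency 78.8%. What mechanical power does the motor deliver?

P_in = V·I = 240 × 85.4 = 20496 W
P_out = η·P_in = 0.788 × 20496 = 16151 W

16.2 kW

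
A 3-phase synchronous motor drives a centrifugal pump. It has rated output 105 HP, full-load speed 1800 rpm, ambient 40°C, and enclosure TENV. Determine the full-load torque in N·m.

416 N·m

P_out = 105 × 746 = 78330 W
ω = 2π × 1800/60 = 188.5 rad/s
τ = P_out/ω = 78330/188.5 = 416 N·m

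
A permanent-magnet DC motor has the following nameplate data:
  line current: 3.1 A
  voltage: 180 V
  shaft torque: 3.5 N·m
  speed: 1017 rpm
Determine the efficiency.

ω = 2π × 1017/60 = 106.5 rad/s; P_out = τω = 3.5 × 106.5 = 373 W
P_in = V·I = 180 × 3.1 = 558 W
η = P_out / P_in = 373 / 558 = 0.668 = 66.8%

66.8 %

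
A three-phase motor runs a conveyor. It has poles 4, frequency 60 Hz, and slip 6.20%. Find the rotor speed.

1688 rpm

n_s = 120f/p = 120×60/4 = 1800 rpm
n = n_s(1 − s) = 1800 × (1 − 0.062) = 1688 rpm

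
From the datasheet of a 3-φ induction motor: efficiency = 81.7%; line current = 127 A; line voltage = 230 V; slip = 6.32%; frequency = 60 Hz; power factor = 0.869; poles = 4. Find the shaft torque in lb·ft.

P_in = √3·V·I·cosφ = 1.732 × 230 × 127 × 0.869 = 43964 W
P_out = η·P_in = 0.817 × 43964 = 35919 W
n_s = 120×60/4 = 1800 rpm; n = 1800×(1−0.0632) = 1686 rpm
ω = 2π×1686/60 = 176.6 rad/s
τ = P_out/ω = 35919/176.6 = 203.4 N·m
In lb·ft: 203.4/1.356 = 150 lb·ft

150 lb·ft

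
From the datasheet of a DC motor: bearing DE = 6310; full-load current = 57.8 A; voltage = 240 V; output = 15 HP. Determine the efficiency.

80.7 %

P_out = 15 × 746 = 11190 W
P_in = V·I = 240 × 57.8 = 13872 W
η = P_out / P_in = 11190 / 13872 = 0.807 = 80.7%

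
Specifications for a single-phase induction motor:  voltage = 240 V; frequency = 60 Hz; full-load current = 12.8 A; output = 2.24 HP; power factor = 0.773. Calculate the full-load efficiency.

P_out = 2.24 × 746 = 1671 W
P_in = V·I·cosφ = 240 × 12.8 × 0.773 = 2375 W
η = P_out / P_in = 1671 / 2375 = 0.704 = 70.4%

70.4 %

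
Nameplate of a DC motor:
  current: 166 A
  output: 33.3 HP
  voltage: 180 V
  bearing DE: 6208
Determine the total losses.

P_in = V·I = 180×166 = 29880 W
P_out = 33.3×746 = 24842 W
Losses = P_in − P_out = 29880 − 24842 = 5038 W

5.04 kW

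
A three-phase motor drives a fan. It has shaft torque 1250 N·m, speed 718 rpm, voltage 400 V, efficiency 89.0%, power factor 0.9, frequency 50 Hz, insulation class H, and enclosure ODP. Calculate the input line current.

169 A

ω = 2π×718/60 = 75.19 rad/s; P_out = τω = 1250 × 75.19 = 93988 W
P_in = P_out / η = 93988 / 0.890 = 105604 W
I_L = P_in / (√3·V_L·cosφ) = 105604 / (1.732 × 400 × 0.9) = 169 A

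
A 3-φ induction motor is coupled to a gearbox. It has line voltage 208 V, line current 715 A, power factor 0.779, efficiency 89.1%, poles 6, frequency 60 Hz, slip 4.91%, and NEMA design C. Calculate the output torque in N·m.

P_in = √3·V·I·cosφ = 1.732 × 208 × 715 × 0.779 = 200657 W
P_out = η·P_in = 0.891 × 200657 = 178785 W
n_s = 120×60/6 = 1200 rpm; n = 1200×(1−0.0491) = 1141 rpm
ω = 2π×1141/60 = 119.5 rad/s
τ = P_out/ω = 178785/119.5 = 1500 N·m

1500 N·m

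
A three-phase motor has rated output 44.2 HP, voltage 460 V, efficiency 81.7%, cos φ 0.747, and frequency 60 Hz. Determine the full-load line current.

P_out = 44.2 × 746 = 32973 W
P_in = P_out / η = 32973 / 0.817 = 40359 W
I_L = P_in / (√3·V_L·cosφ) = 40359 / (1.732 × 460 × 0.747) = 67.8 A

67.8 A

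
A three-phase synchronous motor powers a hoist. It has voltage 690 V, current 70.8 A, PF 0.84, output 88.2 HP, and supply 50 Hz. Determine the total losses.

P_in = √3·V·I·cosφ = 1.732×690×70.8×0.84 = 71074 W
P_out = 88.2×746 = 65797 W
Losses = P_in − P_out = 71074 − 65797 = 5277 W

5280 W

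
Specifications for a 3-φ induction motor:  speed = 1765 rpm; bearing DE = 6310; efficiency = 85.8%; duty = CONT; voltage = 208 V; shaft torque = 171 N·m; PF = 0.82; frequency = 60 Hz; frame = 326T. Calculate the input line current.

ω = 2π×1765/60 = 184.8 rad/s; P_out = τω = 171 × 184.8 = 31601 W
P_in = P_out / η = 31601 / 0.858 = 36831 W
I_L = P_in / (√3·V_L·cosφ) = 36831 / (1.732 × 208 × 0.82) = 125 A

125 A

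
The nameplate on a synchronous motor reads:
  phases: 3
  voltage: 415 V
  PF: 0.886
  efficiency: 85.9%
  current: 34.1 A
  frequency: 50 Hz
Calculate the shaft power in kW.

P_in = √3·V·I·cosφ = 1.732 × 415 × 34.1 × 0.886 = 21716 W
P_out = η·P_in = 0.859 × 21716 = 18654 W

18.7 kW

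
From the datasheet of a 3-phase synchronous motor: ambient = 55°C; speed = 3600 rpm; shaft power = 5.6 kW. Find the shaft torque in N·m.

14.9 N·m

ω = 2π × 3600/60 = 377 rad/s
τ = P/ω = 5600/377 = 14.9 N·m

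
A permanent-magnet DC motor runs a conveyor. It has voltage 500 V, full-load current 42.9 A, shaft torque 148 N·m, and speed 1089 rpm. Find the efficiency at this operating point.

78.7 %

ω = 2π × 1089/60 = 114 rad/s; P_out = τω = 148 × 114 = 16872 W
P_in = V·I = 500 × 42.9 = 21450 W
η = P_out / P_in = 16872 / 21450 = 0.787 = 78.7%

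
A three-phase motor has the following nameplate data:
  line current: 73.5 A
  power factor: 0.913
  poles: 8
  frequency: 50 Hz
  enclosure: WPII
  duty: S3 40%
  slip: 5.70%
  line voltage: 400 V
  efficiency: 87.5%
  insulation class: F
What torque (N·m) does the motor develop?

P_in = √3·V·I·cosφ = 1.732 × 400 × 73.5 × 0.913 = 46491 W
P_out = η·P_in = 0.875 × 46491 = 40680 W
n_s = 120×50/8 = 750 rpm; n = 750×(1−0.057) = 707 rpm
ω = 2π×707/60 = 74.04 rad/s
τ = P_out/ω = 40680/74.04 = 549 N·m

549 N·m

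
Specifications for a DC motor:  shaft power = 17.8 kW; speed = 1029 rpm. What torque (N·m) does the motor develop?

165 N·m

ω = 2π × 1029/60 = 107.8 rad/s
τ = P/ω = 17800/107.8 = 165 N·m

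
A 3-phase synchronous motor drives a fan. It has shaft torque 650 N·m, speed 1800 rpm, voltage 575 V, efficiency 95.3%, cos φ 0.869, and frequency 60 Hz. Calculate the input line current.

149 A

ω = 2π×1800/60 = 188.5 rad/s; P_out = τω = 650 × 188.5 = 122525 W
P_in = P_out / η = 122525 / 0.953 = 128568 W
I_L = P_in / (√3·V_L·cosφ) = 128568 / (1.732 × 575 × 0.869) = 149 A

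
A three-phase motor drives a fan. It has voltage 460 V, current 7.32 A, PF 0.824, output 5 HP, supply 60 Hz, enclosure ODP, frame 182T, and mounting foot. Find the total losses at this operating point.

P_in = √3·V·I·cosφ = 1.732×460×7.32×0.824 = 4806 W
P_out = 5×746 = 3730 W
Losses = P_in − P_out = 4806 − 3730 = 1076 W

1080 W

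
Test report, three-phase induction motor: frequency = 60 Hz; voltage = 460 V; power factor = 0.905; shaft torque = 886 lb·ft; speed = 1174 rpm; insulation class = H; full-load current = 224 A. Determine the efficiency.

91.4 %

τ = 886 lb·ft × 1.356 = 1201 N·m
ω = 2π × 1174/60 = 122.9 rad/s; P_out = τω = 1201 × 122.9 = 147603 W
P_in = √3·V_L·I_L·cosφ = 1.732 × 460 × 224 × 0.905 = 161511 W
η = P_out / P_in = 147603 / 161511 = 0.914 = 91.4%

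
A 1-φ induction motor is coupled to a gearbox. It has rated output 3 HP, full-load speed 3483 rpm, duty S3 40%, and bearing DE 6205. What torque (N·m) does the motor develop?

P_out = 3 × 746 = 2238 W
ω = 2π × 3483/60 = 364.7 rad/s
τ = P_out/ω = 2238/364.7 = 6.14 N·m

6.14 N·m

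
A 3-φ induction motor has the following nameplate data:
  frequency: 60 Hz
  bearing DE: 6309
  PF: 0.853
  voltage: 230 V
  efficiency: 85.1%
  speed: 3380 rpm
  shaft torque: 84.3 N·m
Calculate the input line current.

ω = 2π×3380/60 = 354 rad/s; P_out = τω = 84.3 × 354 = 29842 W
P_in = P_out / η = 29842 / 0.851 = 35067 W
I_L = P_in / (√3·V_L·cosφ) = 35067 / (1.732 × 230 × 0.853) = 103 A

103 A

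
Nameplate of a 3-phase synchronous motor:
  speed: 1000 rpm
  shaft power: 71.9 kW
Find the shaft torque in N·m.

ω = 2π × 1000/60 = 104.7 rad/s
τ = P/ω = 71900/104.7 = 687 N·m

687 N·m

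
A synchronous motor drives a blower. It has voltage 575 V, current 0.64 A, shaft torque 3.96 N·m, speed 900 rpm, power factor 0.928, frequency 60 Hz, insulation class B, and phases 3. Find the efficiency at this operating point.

ω = 2π × 900/60 = 94.25 rad/s; P_out = τω = 3.96 × 94.25 = 373 W
P_in = √3·V_L·I_L·cosφ = 1.732 × 575 × 0.64 × 0.928 = 591 W
η = P_out / P_in = 373 / 591 = 0.631 = 63.1%

63.1 %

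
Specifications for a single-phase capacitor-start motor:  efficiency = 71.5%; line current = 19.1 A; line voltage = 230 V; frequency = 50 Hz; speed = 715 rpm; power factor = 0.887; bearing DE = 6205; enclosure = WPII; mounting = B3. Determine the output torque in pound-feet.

27.4 lb·ft

P_in = V·I·cosφ = 230 × 19.1 × 0.887 = 3897 W
P_out = η·P_in = 0.715 × 3897 = 2786 W
n = 715 rpm
ω = 2π×715/60 = 74.87 rad/s
τ = P_out/ω = 2786/74.87 = 37.21 N·m
In lb·ft: 37.21/1.356 = 27.4 lb·ft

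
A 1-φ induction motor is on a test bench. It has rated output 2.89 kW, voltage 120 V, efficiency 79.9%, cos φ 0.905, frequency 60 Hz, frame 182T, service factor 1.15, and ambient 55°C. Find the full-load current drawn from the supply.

33.3 A

P_out = 2.89 kW = 2890 W
P_in = P_out / η = 2890 / 0.799 = 3617 W
I = P_in / (V·cosφ) = 3617 / (120 × 0.905) = 33.3 A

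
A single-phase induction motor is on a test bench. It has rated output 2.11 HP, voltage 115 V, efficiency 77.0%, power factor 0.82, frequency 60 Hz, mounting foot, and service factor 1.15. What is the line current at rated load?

21.7 A

P_out = 2.11 × 746 = 1574 W
P_in = P_out / η = 1574 / 0.770 = 2044 W
I = P_in / (V·cosφ) = 2044 / (115 × 0.82) = 21.7 A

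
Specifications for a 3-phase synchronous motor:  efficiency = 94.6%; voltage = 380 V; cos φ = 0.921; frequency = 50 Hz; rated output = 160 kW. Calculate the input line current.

279 A

P_out = 160 kW = 160000 W
P_in = P_out / η = 160000 / 0.946 = 169133 W
I_L = P_in / (√3·V_L·cosφ) = 169133 / (1.732 × 380 × 0.921) = 279 A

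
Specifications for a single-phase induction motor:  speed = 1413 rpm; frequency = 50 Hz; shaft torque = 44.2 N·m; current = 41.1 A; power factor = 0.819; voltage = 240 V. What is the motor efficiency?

ω = 2π × 1413/60 = 148 rad/s; P_out = τω = 44.2 × 148 = 6542 W
P_in = V·I·cosφ = 240 × 41.1 × 0.819 = 8079 W
η = P_out / P_in = 6542 / 8079 = 0.810 = 81.0%

81.0 %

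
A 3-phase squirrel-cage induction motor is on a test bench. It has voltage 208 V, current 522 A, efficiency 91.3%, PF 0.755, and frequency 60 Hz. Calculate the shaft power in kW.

130 kW

P_in = √3·V·I·cosφ = 1.732 × 208 × 522 × 0.755 = 141980 W
P_out = η·P_in = 0.913 × 141980 = 129628 W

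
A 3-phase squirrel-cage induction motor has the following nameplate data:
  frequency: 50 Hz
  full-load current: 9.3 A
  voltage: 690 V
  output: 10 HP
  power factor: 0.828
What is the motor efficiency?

P_out = 10 × 746 = 7460 W
P_in = √3·V_L·I_L·cosφ = 1.732 × 690 × 9.3 × 0.828 = 9203 W
η = P_out / P_in = 7460 / 9203 = 0.811 = 81.1%

81.1 %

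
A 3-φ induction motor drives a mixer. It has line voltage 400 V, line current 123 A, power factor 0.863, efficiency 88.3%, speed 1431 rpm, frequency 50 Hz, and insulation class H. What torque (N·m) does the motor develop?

433 N·m

P_in = √3·V·I·cosφ = 1.732 × 400 × 123 × 0.863 = 73540 W
P_out = η·P_in = 0.883 × 73540 = 64936 W
n = 1431 rpm
ω = 2π×1431/60 = 149.9 rad/s
τ = P_out/ω = 64936/149.9 = 433 N·m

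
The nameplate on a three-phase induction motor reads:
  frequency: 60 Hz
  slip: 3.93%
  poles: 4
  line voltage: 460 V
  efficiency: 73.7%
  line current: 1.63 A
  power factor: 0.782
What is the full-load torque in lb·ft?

P_in = √3·V·I·cosφ = 1.732 × 460 × 1.63 × 0.782 = 1016 W
P_out = η·P_in = 0.737 × 1016 = 749 W
n_s = 120×60/4 = 1800 rpm; n = 1800×(1−0.0393) = 1729 rpm
ω = 2π×1729/60 = 181.1 rad/s
τ = P_out/ω = 749/181.1 = 4.136 N·m
In lb·ft: 4.136/1.356 = 3.05 lb·ft

3.05 lb·ft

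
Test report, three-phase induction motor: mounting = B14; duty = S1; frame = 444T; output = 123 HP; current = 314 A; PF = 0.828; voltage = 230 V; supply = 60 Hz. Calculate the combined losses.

P_in = √3·V·I·cosφ = 1.732×230×314×0.828 = 103570 W
P_out = 123×746 = 91758 W
Losses = P_in − P_out = 103570 − 91758 = 11812 W

11.8 kW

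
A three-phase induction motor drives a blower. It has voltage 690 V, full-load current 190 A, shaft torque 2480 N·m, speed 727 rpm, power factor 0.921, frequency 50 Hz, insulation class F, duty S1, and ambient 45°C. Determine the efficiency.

ω = 2π × 727/60 = 76.13 rad/s; P_out = τω = 2480 × 76.13 = 188802 W
P_in = √3·V_L·I_L·cosφ = 1.732 × 690 × 190 × 0.921 = 209127 W
η = P_out / P_in = 188802 / 209127 = 0.903 = 90.3%

90.3 %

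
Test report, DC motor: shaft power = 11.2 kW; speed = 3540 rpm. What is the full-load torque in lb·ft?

ω = 2π × 3540/60 = 370.7 rad/s
τ = P/ω = 11200/370.7 = 30.21 N·m
In lb·ft: 30.21/1.356 = 22.3 lb·ft

22.3 lb·ft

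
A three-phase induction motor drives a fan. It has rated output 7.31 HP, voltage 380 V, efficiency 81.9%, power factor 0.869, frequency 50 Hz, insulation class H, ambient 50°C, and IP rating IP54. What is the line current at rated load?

P_out = 7.31 × 746 = 5453 W
P_in = P_out / η = 5453 / 0.819 = 6658 W
I_L = P_in / (√3·V_L·cosφ) = 6658 / (1.732 × 380 × 0.869) = 11.6 A

11.6 A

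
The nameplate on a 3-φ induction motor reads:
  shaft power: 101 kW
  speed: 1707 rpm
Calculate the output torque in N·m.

ω = 2π × 1707/60 = 178.8 rad/s
τ = P/ω = 101000/178.8 = 565 N·m

565 N·m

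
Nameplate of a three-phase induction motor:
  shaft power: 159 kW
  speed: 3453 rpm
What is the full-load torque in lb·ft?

324 lb·ft

ω = 2π × 3453/60 = 361.6 rad/s
τ = P/ω = 159000/361.6 = 439.7 N·m
In lb·ft: 439.7/1.356 = 324 lb·ft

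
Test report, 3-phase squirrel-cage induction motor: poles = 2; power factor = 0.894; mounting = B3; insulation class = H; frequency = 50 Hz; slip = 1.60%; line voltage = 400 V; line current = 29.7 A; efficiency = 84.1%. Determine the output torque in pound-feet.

P_in = √3·V·I·cosφ = 1.732 × 400 × 29.7 × 0.894 = 18395 W
P_out = η·P_in = 0.841 × 18395 = 15470 W
n_s = 120×50/2 = 3000 rpm; n = 3000×(1−0.016) = 2952 rpm
ω = 2π×2952/60 = 309.1 rad/s
τ = P_out/ω = 15470/309.1 = 50.05 N·m
In lb·ft: 50.05/1.356 = 36.9 lb·ft

36.9 lb·ft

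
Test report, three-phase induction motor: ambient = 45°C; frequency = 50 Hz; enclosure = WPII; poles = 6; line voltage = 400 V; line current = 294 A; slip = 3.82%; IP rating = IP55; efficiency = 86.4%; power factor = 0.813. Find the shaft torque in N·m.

P_in = √3·V·I·cosφ = 1.732 × 400 × 294 × 0.813 = 165594 W
P_out = η·P_in = 0.864 × 165594 = 143073 W
n_s = 120×50/6 = 1000 rpm; n = 1000×(1−0.0382) = 962 rpm
ω = 2π×962/60 = 100.7 rad/s
τ = P_out/ω = 143073/100.7 = 1420 N·m

1420 N·m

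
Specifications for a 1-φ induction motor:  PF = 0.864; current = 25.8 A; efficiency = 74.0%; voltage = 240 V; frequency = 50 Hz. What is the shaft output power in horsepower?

5.31 HP

P_in = V·I·cosφ = 240 × 25.8 × 0.864 = 5350 W
P_out = η·P_in = 0.74 × 5350 = 3959 W
= 3959/746 = 5.31 HP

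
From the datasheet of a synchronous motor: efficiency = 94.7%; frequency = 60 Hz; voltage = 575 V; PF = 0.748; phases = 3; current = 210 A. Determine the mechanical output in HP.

199 HP

P_in = √3·V·I·cosφ = 1.732 × 575 × 210 × 0.748 = 156436 W
P_out = η·P_in = 0.947 × 156436 = 148145 W
= 148145/746 = 199 HP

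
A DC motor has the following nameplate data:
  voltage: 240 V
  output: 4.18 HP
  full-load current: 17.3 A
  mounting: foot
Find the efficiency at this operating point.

75.1 %

P_out = 4.18 × 746 = 3118 W
P_in = V·I = 240 × 17.3 = 4152 W
η = P_out / P_in = 3118 / 4152 = 0.751 = 75.1%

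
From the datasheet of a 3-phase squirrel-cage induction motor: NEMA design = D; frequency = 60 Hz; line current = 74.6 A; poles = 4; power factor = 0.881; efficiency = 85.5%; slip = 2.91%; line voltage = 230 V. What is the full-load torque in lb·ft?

90.2 lb·ft

P_in = √3·V·I·cosφ = 1.732 × 230 × 74.6 × 0.881 = 26181 W
P_out = η·P_in = 0.855 × 26181 = 22385 W
n_s = 120×60/4 = 1800 rpm; n = 1800×(1−0.0291) = 1748 rpm
ω = 2π×1748/60 = 183.1 rad/s
τ = P_out/ω = 22385/183.1 = 122.3 N·m
In lb·ft: 122.3/1.356 = 90.2 lb·ft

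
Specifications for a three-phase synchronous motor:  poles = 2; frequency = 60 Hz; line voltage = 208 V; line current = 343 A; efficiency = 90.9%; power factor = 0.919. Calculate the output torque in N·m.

P_in = √3·V·I·cosφ = 1.732 × 208 × 343 × 0.919 = 113559 W
P_out = η·P_in = 0.909 × 113559 = 103225 W
n = n_s = 120×60/2 = 3600 rpm (synchronous)
ω = 2π×3600/60 = 377 rad/s
τ = P_out/ω = 103225/377 = 274 N·m

274 N·m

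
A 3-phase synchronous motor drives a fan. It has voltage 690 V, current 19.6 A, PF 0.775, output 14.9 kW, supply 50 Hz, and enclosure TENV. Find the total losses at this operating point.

3250 W

P_in = √3·V·I·cosφ = 1.732×690×19.6×0.775 = 18153 W
P_out = 14900 W
Losses = P_in − P_out = 18153 − 14900 = 3253 W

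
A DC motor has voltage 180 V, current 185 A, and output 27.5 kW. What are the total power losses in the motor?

5800 W

P_in = V·I = 180×185 = 33300 W
P_out = 27500 W
Losses = P_in − P_out = 33300 − 27500 = 5800 W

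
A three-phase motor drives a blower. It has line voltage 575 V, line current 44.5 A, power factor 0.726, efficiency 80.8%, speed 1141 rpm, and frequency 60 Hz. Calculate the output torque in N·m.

P_in = √3·V·I·cosφ = 1.732 × 575 × 44.5 × 0.726 = 32175 W
P_out = η·P_in = 0.808 × 32175 = 25997 W
n = 1141 rpm
ω = 2π×1141/60 = 119.5 rad/s
τ = P_out/ω = 25997/119.5 = 218 N·m

218 N·m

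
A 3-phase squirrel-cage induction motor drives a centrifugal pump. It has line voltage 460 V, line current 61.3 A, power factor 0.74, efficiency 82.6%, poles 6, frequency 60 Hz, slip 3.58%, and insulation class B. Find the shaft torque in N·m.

246 N·m

P_in = √3·V·I·cosφ = 1.732 × 460 × 61.3 × 0.74 = 36141 W
P_out = η·P_in = 0.826 × 36141 = 29852 W
n_s = 120×60/6 = 1200 rpm; n = 1200×(1−0.0358) = 1157 rpm
ω = 2π×1157/60 = 121.2 rad/s
τ = P_out/ω = 29852/121.2 = 246 N·m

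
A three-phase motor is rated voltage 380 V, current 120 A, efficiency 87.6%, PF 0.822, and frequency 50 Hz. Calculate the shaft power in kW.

56.9 kW

P_in = √3·V·I·cosφ = 1.732 × 380 × 120 × 0.822 = 64921 W
P_out = η·P_in = 0.876 × 64921 = 56871 W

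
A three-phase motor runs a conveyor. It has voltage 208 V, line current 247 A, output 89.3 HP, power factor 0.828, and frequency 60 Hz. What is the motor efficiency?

90.4 %

P_out = 89.3 × 746 = 66618 W
P_in = √3·V_L·I_L·cosφ = 1.732 × 208 × 247 × 0.828 = 73678 W
η = P_out / P_in = 66618 / 73678 = 0.904 = 90.4%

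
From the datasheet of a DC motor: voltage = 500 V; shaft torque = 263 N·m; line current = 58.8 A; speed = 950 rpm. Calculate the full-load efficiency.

ω = 2π × 950/60 = 99.48 rad/s; P_out = τω = 263 × 99.48 = 26163 W
P_in = V·I = 500 × 58.8 = 29400 W
η = P_out / P_in = 26163 / 29400 = 0.890 = 89.0%

89.0 %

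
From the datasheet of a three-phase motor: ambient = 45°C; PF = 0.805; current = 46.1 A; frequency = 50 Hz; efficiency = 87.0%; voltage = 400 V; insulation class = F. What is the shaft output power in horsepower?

P_in = √3·V·I·cosφ = 1.732 × 400 × 46.1 × 0.805 = 25710 W
P_out = η·P_in = 0.87 × 25710 = 22368 W
= 22368/746 = 30 HP

30 HP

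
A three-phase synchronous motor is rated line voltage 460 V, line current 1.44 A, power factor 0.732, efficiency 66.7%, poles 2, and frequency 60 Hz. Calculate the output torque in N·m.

P_in = √3·V·I·cosφ = 1.732 × 460 × 1.44 × 0.732 = 840 W
P_out = η·P_in = 0.667 × 840 = 560 W
n = n_s = 120×60/2 = 3600 rpm (synchronous)
ω = 2π×3600/60 = 377 rad/s
τ = P_out/ω = 560/377 = 1.49 N·m

1.49 N·m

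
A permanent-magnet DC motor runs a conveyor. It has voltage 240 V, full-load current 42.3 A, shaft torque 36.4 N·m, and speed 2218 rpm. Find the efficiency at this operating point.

ω = 2π × 2218/60 = 232.3 rad/s; P_out = τω = 36.4 × 232.3 = 8456 W
P_in = V·I = 240 × 42.3 = 10152 W
η = P_out / P_in = 8456 / 10152 = 0.833 = 83.3%

83.3 %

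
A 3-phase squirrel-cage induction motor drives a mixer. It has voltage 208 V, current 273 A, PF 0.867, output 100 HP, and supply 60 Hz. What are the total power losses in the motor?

P_in = √3·V·I·cosφ = 1.732×208×273×0.867 = 85269 W
P_out = 100×746 = 74600 W
Losses = P_in − P_out = 85269 − 74600 = 10669 W

10700 W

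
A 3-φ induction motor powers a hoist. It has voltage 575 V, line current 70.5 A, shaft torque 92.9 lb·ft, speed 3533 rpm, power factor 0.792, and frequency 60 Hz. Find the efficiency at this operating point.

τ = 92.9 lb·ft × 1.356 = 126 N·m
ω = 2π × 3533/60 = 370 rad/s; P_out = τω = 126 × 370 = 46620 W
P_in = √3·V_L·I_L·cosφ = 1.732 × 575 × 70.5 × 0.792 = 55607 W
η = P_out / P_in = 46620 / 55607 = 0.838 = 83.8%

83.8 %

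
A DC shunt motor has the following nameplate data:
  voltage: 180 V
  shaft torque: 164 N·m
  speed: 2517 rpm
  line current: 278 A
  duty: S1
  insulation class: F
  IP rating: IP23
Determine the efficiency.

ω = 2π × 2517/60 = 263.6 rad/s; P_out = τω = 164 × 263.6 = 43230 W
P_in = V·I = 180 × 278 = 50040 W
η = P_out / P_in = 43230 / 50040 = 0.864 = 86.4%

86.4 %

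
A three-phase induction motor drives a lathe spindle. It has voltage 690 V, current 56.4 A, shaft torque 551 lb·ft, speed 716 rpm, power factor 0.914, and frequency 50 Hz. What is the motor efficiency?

90.9 %

τ = 551 lb·ft × 1.356 = 747.2 N·m
ω = 2π × 716/60 = 74.98 rad/s; P_out = τω = 747.2 × 74.98 = 56025 W
P_in = √3·V_L·I_L·cosφ = 1.732 × 690 × 56.4 × 0.914 = 61606 W
η = P_out / P_in = 56025 / 61606 = 0.909 = 90.9%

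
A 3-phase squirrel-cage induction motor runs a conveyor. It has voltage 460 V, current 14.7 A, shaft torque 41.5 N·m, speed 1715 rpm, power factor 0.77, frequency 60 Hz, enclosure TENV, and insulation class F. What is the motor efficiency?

82.6 %

ω = 2π × 1715/60 = 179.6 rad/s; P_out = τω = 41.5 × 179.6 = 7453 W
P_in = √3·V_L·I_L·cosφ = 1.732 × 460 × 14.7 × 0.77 = 9018 W
η = P_out / P_in = 7453 / 9018 = 0.826 = 82.6%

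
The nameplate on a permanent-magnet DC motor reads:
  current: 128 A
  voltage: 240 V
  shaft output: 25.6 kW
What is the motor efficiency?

83.3 %

P_out = 25.6 kW = 25600 W
P_in = V·I = 240 × 128 = 30720 W
η = P_out / P_in = 25600 / 30720 = 0.833 = 83.3%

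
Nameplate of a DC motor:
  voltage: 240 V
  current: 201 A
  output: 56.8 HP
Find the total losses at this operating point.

5870 W

P_in = V·I = 240×201 = 48240 W
P_out = 56.8×746 = 42373 W
Losses = P_in − P_out = 48240 − 42373 = 5867 W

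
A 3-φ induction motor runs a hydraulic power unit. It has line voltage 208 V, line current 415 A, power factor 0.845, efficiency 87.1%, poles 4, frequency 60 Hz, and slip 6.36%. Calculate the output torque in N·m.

P_in = √3·V·I·cosφ = 1.732 × 208 × 415 × 0.845 = 126333 W
P_out = η·P_in = 0.871 × 126333 = 110036 W
n_s = 120×60/4 = 1800 rpm; n = 1800×(1−0.0636) = 1686 rpm
ω = 2π×1686/60 = 176.6 rad/s
τ = P_out/ω = 110036/176.6 = 623 N·m

623 N·m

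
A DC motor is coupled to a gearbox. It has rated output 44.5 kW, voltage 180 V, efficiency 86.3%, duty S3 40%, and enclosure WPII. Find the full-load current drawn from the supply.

P_out = 44.5 kW = 44500 W
P_in = P_out / η = 44500 / 0.863 = 51564 W
I = P_in / V = 51564 / 180 = 286 A

286 A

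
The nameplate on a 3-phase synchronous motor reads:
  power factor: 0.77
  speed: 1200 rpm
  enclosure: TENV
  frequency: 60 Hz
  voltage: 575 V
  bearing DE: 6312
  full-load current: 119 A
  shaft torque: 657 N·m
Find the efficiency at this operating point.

90.5 %

ω = 2π × 1200/60 = 125.7 rad/s; P_out = τω = 657 × 125.7 = 82585 W
P_in = √3·V_L·I_L·cosφ = 1.732 × 575 × 119 × 0.77 = 91254 W
η = P_out / P_in = 82585 / 91254 = 0.905 = 90.5%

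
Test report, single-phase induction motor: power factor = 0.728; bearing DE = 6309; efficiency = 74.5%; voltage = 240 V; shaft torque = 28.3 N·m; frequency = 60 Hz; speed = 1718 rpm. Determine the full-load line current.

ω = 2π×1718/60 = 179.9 rad/s; P_out = τω = 28.3 × 179.9 = 5091 W
P_in = P_out / η = 5091 / 0.745 = 6834 W
I = P_in / (V·cosφ) = 6834 / (240 × 0.728) = 39.1 A

39.1 A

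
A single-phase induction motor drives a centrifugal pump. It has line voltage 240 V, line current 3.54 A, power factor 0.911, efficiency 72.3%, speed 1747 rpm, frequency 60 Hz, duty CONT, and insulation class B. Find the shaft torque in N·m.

3.06 N·m

P_in = V·I·cosφ = 240 × 3.54 × 0.911 = 774 W
P_out = η·P_in = 0.723 × 774 = 560 W
n = 1747 rpm
ω = 2π×1747/60 = 182.9 rad/s
τ = P_out/ω = 560/182.9 = 3.06 N·m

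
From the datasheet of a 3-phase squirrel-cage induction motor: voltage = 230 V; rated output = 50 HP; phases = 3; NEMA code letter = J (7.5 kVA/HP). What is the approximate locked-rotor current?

941 A

S_LR = 7.5 × 50 = 375 kVA
I_LR = S_LR/(√3·V_L) = 375000/(1.732×230) = 941 A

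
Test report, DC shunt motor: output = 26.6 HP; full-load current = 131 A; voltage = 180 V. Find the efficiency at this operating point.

84.2 %

P_out = 26.6 × 746 = 19844 W
P_in = V·I = 180 × 131 = 23580 W
η = P_out / P_in = 19844 / 23580 = 0.842 = 84.2%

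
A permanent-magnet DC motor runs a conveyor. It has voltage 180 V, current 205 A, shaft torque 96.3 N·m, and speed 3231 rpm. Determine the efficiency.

88.3 %

ω = 2π × 3231/60 = 338.3 rad/s; P_out = τω = 96.3 × 338.3 = 32578 W
P_in = V·I = 180 × 205 = 36900 W
η = P_out / P_in = 32578 / 36900 = 0.883 = 88.3%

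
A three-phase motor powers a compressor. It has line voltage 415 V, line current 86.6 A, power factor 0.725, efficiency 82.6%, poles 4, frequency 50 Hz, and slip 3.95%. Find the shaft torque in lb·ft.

182 lb·ft

P_in = √3·V·I·cosφ = 1.732 × 415 × 86.6 × 0.725 = 45129 W
P_out = η·P_in = 0.826 × 45129 = 37277 W
n_s = 120×50/4 = 1500 rpm; n = 1500×(1−0.0395) = 1441 rpm
ω = 2π×1441/60 = 150.9 rad/s
τ = P_out/ω = 37277/150.9 = 247 N·m
In lb·ft: 247/1.356 = 182 lb·ft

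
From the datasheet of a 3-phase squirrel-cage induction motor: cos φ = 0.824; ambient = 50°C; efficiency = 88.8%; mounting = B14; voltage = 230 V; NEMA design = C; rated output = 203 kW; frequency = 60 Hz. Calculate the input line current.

696 A

P_out = 203 kW = 203000 W
P_in = P_out / η = 203000 / 0.888 = 228604 W
I_L = P_in / (√3·V_L·cosφ) = 228604 / (1.732 × 230 × 0.824) = 696 A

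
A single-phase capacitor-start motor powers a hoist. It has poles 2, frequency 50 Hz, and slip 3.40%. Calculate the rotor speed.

2898 rpm

n_s = 120f/p = 120×50/2 = 3000 rpm
n = n_s(1 − s) = 3000 × (1 − 0.034) = 2898 rpm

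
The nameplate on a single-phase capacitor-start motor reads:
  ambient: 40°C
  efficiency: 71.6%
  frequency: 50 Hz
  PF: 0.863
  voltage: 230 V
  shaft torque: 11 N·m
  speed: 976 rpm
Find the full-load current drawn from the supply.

ω = 2π×976/60 = 102.2 rad/s; P_out = τω = 11 × 102.2 = 1124 W
P_in = P_out / η = 1124 / 0.716 = 1570 W
I = P_in / (V·cosφ) = 1570 / (230 × 0.863) = 7.91 A

7.91 A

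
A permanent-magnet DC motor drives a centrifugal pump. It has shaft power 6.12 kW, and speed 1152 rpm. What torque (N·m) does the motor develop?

50.7 N·m

ω = 2π × 1152/60 = 120.6 rad/s
τ = P/ω = 6120/120.6 = 50.7 N·m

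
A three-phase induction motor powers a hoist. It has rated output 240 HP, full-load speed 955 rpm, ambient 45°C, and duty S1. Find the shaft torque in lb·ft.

1320 lb·ft

P_out = 240 × 746 = 179040 W
ω = 2π × 955/60 = 100 rad/s
τ = P_out/ω = 179040/100 = 1790 N·m
In lb·ft: 1790/1.356 = 1320 lb·ft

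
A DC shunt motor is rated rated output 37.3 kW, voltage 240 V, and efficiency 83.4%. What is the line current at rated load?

186 A

P_out = 37.3 kW = 37300 W
P_in = P_out / η = 37300 / 0.834 = 44724 W
I = P_in / V = 44724 / 240 = 186 A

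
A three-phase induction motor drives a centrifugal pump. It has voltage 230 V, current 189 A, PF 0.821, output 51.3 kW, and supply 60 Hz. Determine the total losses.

P_in = √3·V·I·cosφ = 1.732×230×189×0.821 = 61813 W
P_out = 51300 W
Losses = P_in − P_out = 61813 − 51300 = 10513 W

10500 W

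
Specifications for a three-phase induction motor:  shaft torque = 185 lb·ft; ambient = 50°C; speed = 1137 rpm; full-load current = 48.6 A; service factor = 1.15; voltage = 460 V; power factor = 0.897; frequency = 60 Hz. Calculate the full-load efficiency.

τ = 185 lb·ft × 1.356 = 250.9 N·m
ω = 2π × 1137/60 = 119.1 rad/s; P_out = τω = 250.9 × 119.1 = 29882 W
P_in = √3·V_L·I_L·cosφ = 1.732 × 460 × 48.6 × 0.897 = 34732 W
η = P_out / P_in = 29882 / 34732 = 0.860 = 86.0%

86.0 %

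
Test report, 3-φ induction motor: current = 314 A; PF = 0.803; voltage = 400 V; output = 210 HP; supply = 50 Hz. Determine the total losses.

18 kW

P_in = √3·V·I·cosφ = 1.732×400×314×0.803 = 174684 W
P_out = 210×746 = 156660 W
Losses = P_in − P_out = 174684 − 156660 = 18024 W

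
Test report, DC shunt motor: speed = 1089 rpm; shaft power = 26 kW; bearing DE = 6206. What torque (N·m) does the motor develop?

ω = 2π × 1089/60 = 114 rad/s
τ = P/ω = 26000/114 = 228 N·m

228 N·m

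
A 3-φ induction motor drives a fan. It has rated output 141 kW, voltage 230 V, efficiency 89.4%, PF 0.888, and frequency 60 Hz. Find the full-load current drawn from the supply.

446 A

P_out = 141 kW = 141000 W
P_in = P_out / η = 141000 / 0.894 = 157718 W
I_L = P_in / (√3·V_L·cosφ) = 157718 / (1.732 × 230 × 0.888) = 446 A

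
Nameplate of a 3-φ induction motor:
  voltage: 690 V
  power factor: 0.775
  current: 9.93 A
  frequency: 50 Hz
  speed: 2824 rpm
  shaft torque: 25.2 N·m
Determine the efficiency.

81.0 %

ω = 2π × 2824/60 = 295.7 rad/s; P_out = τω = 25.2 × 295.7 = 7452 W
P_in = √3·V_L·I_L·cosφ = 1.732 × 690 × 9.93 × 0.775 = 9197 W
η = P_out / P_in = 7452 / 9197 = 0.810 = 81.0%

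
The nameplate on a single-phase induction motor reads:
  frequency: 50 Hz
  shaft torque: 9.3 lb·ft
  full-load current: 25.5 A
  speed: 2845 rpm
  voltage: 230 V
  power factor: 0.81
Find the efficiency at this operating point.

79.1 %

τ = 9.3 lb·ft × 1.356 = 12.61 N·m
ω = 2π × 2845/60 = 297.9 rad/s; P_out = τω = 12.61 × 297.9 = 3757 W
P_in = V·I·cosφ = 230 × 25.5 × 0.81 = 4751 W
η = P_out / P_in = 3757 / 4751 = 0.791 = 79.1%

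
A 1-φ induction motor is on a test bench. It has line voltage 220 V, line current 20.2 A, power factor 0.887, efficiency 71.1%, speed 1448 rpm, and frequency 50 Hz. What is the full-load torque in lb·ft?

13.6 lb·ft

P_in = V·I·cosφ = 220 × 20.2 × 0.887 = 3942 W
P_out = η·P_in = 0.711 × 3942 = 2803 W
n = 1448 rpm
ω = 2π×1448/60 = 151.6 rad/s
τ = P_out/ω = 2803/151.6 = 18.49 N·m
In lb·ft: 18.49/1.356 = 13.6 lb·ft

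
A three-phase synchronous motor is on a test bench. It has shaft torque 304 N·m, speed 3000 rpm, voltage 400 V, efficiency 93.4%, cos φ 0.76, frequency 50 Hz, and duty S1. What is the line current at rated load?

194 A

ω = 2π×3000/60 = 314.2 rad/s; P_out = τω = 304 × 314.2 = 95517 W
P_in = P_out / η = 95517 / 0.934 = 102267 W
I_L = P_in / (√3·V_L·cosφ) = 102267 / (1.732 × 400 × 0.76) = 194 A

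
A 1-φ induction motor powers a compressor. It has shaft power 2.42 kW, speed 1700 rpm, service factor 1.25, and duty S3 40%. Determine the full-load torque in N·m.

ω = 2π × 1700/60 = 178 rad/s
τ = P/ω = 2420/178 = 13.6 N·m

13.6 N·m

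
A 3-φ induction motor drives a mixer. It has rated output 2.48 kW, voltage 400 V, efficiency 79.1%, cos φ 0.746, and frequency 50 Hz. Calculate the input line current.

6.07 A

P_out = 2.48 kW = 2480 W
P_in = P_out / η = 2480 / 0.791 = 3135 W
I_L = P_in / (√3·V_L·cosφ) = 3135 / (1.732 × 400 × 0.746) = 6.07 A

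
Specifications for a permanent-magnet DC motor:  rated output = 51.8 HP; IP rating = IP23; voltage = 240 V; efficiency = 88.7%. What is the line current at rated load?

182 A

P_out = 51.8 × 746 = 38643 W
P_in = P_out / η = 38643 / 0.887 = 43566 W
I = P_in / V = 43566 / 240 = 182 A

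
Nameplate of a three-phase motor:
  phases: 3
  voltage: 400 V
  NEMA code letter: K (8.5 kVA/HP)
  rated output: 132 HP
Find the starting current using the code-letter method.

1620 A

S_LR = 8.5 × 132 = 1122 kVA
I_LR = S_LR/(√3·V_L) = 1122000/(1.732×400) = 1620 A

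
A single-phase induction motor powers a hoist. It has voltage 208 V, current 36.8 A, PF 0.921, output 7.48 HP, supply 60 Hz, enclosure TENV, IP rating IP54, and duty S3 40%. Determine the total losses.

1470 W

P_in = V·I·cosφ = 208×36.8×0.921 = 7050 W
P_out = 7.48×746 = 5580 W
Losses = P_in − P_out = 7050 − 5580 = 1470 W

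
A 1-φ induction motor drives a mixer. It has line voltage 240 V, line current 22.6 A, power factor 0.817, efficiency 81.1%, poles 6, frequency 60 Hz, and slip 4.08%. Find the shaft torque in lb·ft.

P_in = V·I·cosφ = 240 × 22.6 × 0.817 = 4431 W
P_out = η·P_in = 0.811 × 4431 = 3594 W
n_s = 120×60/6 = 1200 rpm; n = 1200×(1−0.0408) = 1151 rpm
ω = 2π×1151/60 = 120.5 rad/s
τ = P_out/ω = 3594/120.5 = 29.83 N·m
In lb·ft: 29.83/1.356 = 22 lb·ft

22 lb·ft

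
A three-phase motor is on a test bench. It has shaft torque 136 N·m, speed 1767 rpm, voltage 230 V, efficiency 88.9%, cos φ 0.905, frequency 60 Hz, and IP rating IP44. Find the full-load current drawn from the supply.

78.5 A

ω = 2π×1767/60 = 185 rad/s; P_out = τω = 136 × 185 = 25160 W
P_in = P_out / η = 25160 / 0.889 = 28301 W
I_L = P_in / (√3·V_L·cosφ) = 28301 / (1.732 × 230 × 0.905) = 78.5 A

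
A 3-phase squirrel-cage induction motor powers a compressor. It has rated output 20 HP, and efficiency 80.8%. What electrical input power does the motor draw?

18.5 kW

P_out = 20 × 746 = 14920 W
P_in = P_out/η = 14920/0.808 = 18465 W = 18.5 kW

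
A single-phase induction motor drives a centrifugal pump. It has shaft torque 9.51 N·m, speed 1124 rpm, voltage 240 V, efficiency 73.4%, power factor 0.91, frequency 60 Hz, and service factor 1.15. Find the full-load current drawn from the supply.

ω = 2π×1124/60 = 117.7 rad/s; P_out = τω = 9.51 × 117.7 = 1119 W
P_in = P_out / η = 1119 / 0.734 = 1525 W
I = P_in / (V·cosφ) = 1525 / (240 × 0.91) = 6.98 A

6.98 A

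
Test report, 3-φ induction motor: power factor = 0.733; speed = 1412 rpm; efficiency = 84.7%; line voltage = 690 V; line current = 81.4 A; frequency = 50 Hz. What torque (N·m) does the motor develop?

P_in = √3·V·I·cosφ = 1.732 × 690 × 81.4 × 0.733 = 71306 W
P_out = η·P_in = 0.847 × 71306 = 60396 W
n = 1412 rpm
ω = 2π×1412/60 = 147.9 rad/s
τ = P_out/ω = 60396/147.9 = 408 N·m

408 N·m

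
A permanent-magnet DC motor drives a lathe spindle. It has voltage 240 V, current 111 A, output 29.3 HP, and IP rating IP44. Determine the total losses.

4.78 kW

P_in = V·I = 240×111 = 26640 W
P_out = 29.3×746 = 21858 W
Losses = P_in − P_out = 26640 − 21858 = 4782 W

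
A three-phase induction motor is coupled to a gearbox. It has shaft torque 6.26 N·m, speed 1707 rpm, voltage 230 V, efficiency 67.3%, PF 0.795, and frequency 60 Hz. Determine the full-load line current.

5.25 A

ω = 2π×1707/60 = 178.8 rad/s; P_out = τω = 6.26 × 178.8 = 1119 W
P_in = P_out / η = 1119 / 0.673 = 1663 W
I_L = P_in / (√3·V_L·cosφ) = 1663 / (1.732 × 230 × 0.795) = 5.25 A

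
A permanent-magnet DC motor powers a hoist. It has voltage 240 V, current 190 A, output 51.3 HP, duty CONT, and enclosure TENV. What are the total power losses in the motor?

P_in = V·I = 240×190 = 45600 W
P_out = 51.3×746 = 38270 W
Losses = P_in − P_out = 45600 − 38270 = 7330 W

7330 W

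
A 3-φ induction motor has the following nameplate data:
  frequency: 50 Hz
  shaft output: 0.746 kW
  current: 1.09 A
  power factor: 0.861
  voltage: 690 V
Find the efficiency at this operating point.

66.5 %

P_out = 0.746 kW = 746 W
P_in = √3·V_L·I_L·cosφ = 1.732 × 690 × 1.09 × 0.861 = 1122 W
η = P_out / P_in = 746 / 1122 = 0.665 = 66.5%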